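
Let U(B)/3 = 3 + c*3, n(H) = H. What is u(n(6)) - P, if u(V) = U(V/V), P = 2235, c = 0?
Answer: -2226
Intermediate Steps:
U(B) = 9 (U(B) = 3*(3 + 0*3) = 3*(3 + 0) = 3*3 = 9)
u(V) = 9
u(n(6)) - P = 9 - 1*2235 = 9 - 2235 = -2226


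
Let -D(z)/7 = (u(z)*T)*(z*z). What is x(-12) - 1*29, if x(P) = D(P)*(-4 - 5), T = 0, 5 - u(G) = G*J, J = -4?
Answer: -29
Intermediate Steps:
u(G) = 5 + 4*G (u(G) = 5 - G*(-4) = 5 - (-4)*G = 5 + 4*G)
D(z) = 0 (D(z) = -7*(5 + 4*z)*0*z*z = -0*z**2 = -7*0 = 0)
x(P) = 0 (x(P) = 0*(-4 - 5) = 0*(-9) = 0)
x(-12) - 1*29 = 0 - 1*29 = 0 - 29 = -29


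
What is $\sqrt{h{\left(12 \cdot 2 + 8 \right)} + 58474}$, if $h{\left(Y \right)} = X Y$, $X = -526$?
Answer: $\sqrt{41642} \approx 204.06$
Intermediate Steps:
$h{\left(Y \right)} = - 526 Y$
$\sqrt{h{\left(12 \cdot 2 + 8 \right)} + 58474} = \sqrt{- 526 \left(12 \cdot 2 + 8\right) + 58474} = \sqrt{- 526 \left(24 + 8\right) + 58474} = \sqrt{\left(-526\right) 32 + 58474} = \sqrt{-16832 + 58474} = \sqrt{41642}$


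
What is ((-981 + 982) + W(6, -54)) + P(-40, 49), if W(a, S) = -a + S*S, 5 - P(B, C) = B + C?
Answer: 2907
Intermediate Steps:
P(B, C) = 5 - B - C (P(B, C) = 5 - (B + C) = 5 + (-B - C) = 5 - B - C)
W(a, S) = S**2 - a (W(a, S) = -a + S**2 = S**2 - a)
((-981 + 982) + W(6, -54)) + P(-40, 49) = ((-981 + 982) + ((-54)**2 - 1*6)) + (5 - 1*(-40) - 1*49) = (1 + (2916 - 6)) + (5 + 40 - 49) = (1 + 2910) - 4 = 2911 - 4 = 2907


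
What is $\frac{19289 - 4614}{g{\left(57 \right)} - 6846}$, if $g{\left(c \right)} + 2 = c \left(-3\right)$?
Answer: $- \frac{14675}{7019} \approx -2.0908$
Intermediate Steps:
$g{\left(c \right)} = -2 - 3 c$ ($g{\left(c \right)} = -2 + c \left(-3\right) = -2 - 3 c$)
$\frac{19289 - 4614}{g{\left(57 \right)} - 6846} = \frac{19289 - 4614}{\left(-2 - 171\right) - 6846} = \frac{14675}{\left(-2 - 171\right) - 6846} = \frac{14675}{-173 - 6846} = \frac{14675}{-7019} = 14675 \left(- \frac{1}{7019}\right) = - \frac{14675}{7019}$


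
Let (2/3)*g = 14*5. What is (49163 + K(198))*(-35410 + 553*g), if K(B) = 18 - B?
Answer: 1109709865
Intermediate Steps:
g = 105 (g = 3*(14*5)/2 = (3/2)*70 = 105)
(49163 + K(198))*(-35410 + 553*g) = (49163 + (18 - 1*198))*(-35410 + 553*105) = (49163 + (18 - 198))*(-35410 + 58065) = (49163 - 180)*22655 = 48983*22655 = 1109709865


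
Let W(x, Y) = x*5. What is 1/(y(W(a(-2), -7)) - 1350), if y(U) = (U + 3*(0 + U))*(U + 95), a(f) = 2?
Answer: 1/2850 ≈ 0.00035088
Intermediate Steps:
W(x, Y) = 5*x
y(U) = 4*U*(95 + U) (y(U) = (U + 3*U)*(95 + U) = (4*U)*(95 + U) = 4*U*(95 + U))
1/(y(W(a(-2), -7)) - 1350) = 1/(4*(5*2)*(95 + 5*2) - 1350) = 1/(4*10*(95 + 10) - 1350) = 1/(4*10*105 - 1350) = 1/(4200 - 1350) = 1/2850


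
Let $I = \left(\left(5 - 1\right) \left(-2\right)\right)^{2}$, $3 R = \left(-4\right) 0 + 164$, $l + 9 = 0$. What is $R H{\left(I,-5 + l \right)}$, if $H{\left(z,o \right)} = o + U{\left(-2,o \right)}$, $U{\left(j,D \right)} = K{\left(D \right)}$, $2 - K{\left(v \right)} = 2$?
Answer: $- \frac{2296}{3} \approx -765.33$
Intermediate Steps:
$l = -9$ ($l = -9 + 0 = -9$)
$K{\left(v \right)} = 0$ ($K{\left(v \right)} = 2 - 2 = 0$)
$U{\left(j,D \right)} = 0$
$R = \frac{164}{3}$ ($R = \frac{\left(-4\right) 0 + 164}{3} = \frac{0 + 164}{3} = \frac{1}{3} \cdot 164 = \frac{164}{3} \approx 54.667$)
$I = 64$ ($I = \left(4 \left(-2\right)\right)^{2} = \left(-8\right)^{2} = 64$)
$H{\left(z,o \right)} = o$ ($H{\left(z,o \right)} = o + 0 = o$)
$R H{\left(I,-5 + l \right)} = \frac{164 \left(-5 - 9\right)}{3} = \frac{164}{3} \left(-14\right) = - \frac{2296}{3}$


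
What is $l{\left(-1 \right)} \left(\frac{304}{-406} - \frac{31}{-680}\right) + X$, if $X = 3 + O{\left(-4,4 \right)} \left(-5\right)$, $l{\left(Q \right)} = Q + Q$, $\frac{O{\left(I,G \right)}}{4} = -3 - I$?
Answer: $- \frac{1076273}{69020} \approx -15.594$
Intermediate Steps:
$O{\left(I,G \right)} = -12 - 4 I$ ($O{\left(I,G \right)} = 4 \left(-3 - I\right) = -12 - 4 I$)
$l{\left(Q \right)} = 2 Q$
$X = -17$ ($X = 3 + \left(-12 - -16\right) \left(-5\right) = 3 + \left(-12 + 16\right) \left(-5\right) = 3 + 4 \left(-5\right) = 3 - 20 = -17$)
$l{\left(-1 \right)} \left(\frac{304}{-406} - \frac{31}{-680}\right) + X = 2 \left(-1\right) \left(\frac{304}{-406} - \frac{31}{-680}\right) - 17 = - 2 \left(304 \left(- \frac{1}{406}\right) - - \frac{31}{680}\right) - 17 = - 2 \left(- \frac{152}{203} + \frac{31}{680}\right) - 17 = \left(-2\right) \left(- \frac{97067}{138040}\right) - 17 = \frac{97067}{69020} - 17 = - \frac{1076273}{69020}$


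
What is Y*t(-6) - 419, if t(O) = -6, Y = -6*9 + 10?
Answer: -155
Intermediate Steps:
Y = -44 (Y = -54 + 10 = -44)
Y*t(-6) - 419 = -44*(-6) - 419 = 264 - 419 = -155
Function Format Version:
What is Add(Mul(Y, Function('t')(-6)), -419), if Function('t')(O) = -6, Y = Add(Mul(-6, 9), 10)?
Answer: -155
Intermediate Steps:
Y = -44 (Y = Add(-54, 10) = -44)
Add(Mul(Y, Function('t')(-6)), -419) = Add(Mul(-44, -6), -419) = Add(264, -419) = -155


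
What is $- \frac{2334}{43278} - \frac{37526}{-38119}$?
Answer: $\frac{255846747}{274952347} \approx 0.93051$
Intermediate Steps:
$- \frac{2334}{43278} - \frac{37526}{-38119} = \left(-2334\right) \frac{1}{43278} - - \frac{37526}{38119} = - \frac{389}{7213} + \frac{37526}{38119} = \frac{255846747}{274952347}$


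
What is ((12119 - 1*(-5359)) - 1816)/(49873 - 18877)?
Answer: 191/378 ≈ 0.50529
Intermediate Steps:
((12119 - 1*(-5359)) - 1816)/(49873 - 18877) = ((12119 + 5359) - 1816)/30996 = (17478 - 1816)*(1/30996) = 15662*(1/30996) = 191/378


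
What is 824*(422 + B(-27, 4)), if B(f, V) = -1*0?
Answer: 347728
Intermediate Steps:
B(f, V) = 0
824*(422 + B(-27, 4)) = 824*(422 + 0) = 824*422 = 347728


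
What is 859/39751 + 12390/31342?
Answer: 259718834/622937921 ≈ 0.41693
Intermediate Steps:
859/39751 + 12390/31342 = 859*(1/39751) + 12390*(1/31342) = 859/39751 + 6195/15671 = 259718834/622937921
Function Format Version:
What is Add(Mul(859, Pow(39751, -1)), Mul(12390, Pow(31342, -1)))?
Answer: Rational(259718834, 622937921) ≈ 0.41693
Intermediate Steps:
Add(Mul(859, Pow(39751, -1)), Mul(12390, Pow(31342, -1))) = Add(Mul(859, Rational(1, 39751)), Mul(12390, Rational(1, 31342))) = Add(Rational(859, 39751), Rational(6195, 15671)) = Rational(259718834, 622937921)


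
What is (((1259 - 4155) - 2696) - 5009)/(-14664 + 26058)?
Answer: -10601/11394 ≈ -0.93040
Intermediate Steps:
(((1259 - 4155) - 2696) - 5009)/(-14664 + 26058) = ((-2896 - 2696) - 5009)/11394 = (-5592 - 5009)*(1/11394) = -10601*1/11394 = -10601/11394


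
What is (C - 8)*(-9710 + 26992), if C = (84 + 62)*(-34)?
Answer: -85926104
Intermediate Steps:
C = -4964 (C = 146*(-34) = -4964)
(C - 8)*(-9710 + 26992) = (-4964 - 8)*(-9710 + 26992) = -4972*17282 = -85926104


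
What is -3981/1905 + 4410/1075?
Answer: 54953/27305 ≈ 2.0126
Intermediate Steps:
-3981/1905 + 4410/1075 = -3981*1/1905 + 4410*(1/1075) = -1327/635 + 882/215 = 54953/27305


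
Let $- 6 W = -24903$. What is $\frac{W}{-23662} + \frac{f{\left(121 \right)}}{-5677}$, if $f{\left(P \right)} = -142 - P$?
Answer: $- \frac{34678565}{268658348} \approx -0.12908$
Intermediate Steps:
$W = \frac{8301}{2}$ ($W = \left(- \frac{1}{6}\right) \left(-24903\right) = \frac{8301}{2} \approx 4150.5$)
$\frac{W}{-23662} + \frac{f{\left(121 \right)}}{-5677} = \frac{8301}{2 \left(-23662\right)} + \frac{-142 - 121}{-5677} = \frac{8301}{2} \left(- \frac{1}{23662}\right) + \left(-142 - 121\right) \left(- \frac{1}{5677}\right) = - \frac{8301}{47324} - - \frac{263}{5677} = - \frac{8301}{47324} + \frac{263}{5677} = - \frac{34678565}{268658348}$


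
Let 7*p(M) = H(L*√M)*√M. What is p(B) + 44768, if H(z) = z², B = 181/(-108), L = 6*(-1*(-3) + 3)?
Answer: 44768 - 362*I*√543/21 ≈ 44768.0 - 401.69*I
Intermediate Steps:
L = 36 (L = 6*(3 + 3) = 6*6 = 36)
B = -181/108 (B = 181*(-1/108) = -181/108 ≈ -1.6759)
p(M) = 1296*M^(3/2)/7 (p(M) = ((36*√M)²*√M)/7 = ((1296*M)*√M)/7 = (1296*M^(3/2))/7 = 1296*M^(3/2)/7)
p(B) + 44768 = 1296*(-181/108)^(3/2)/7 + 44768 = 1296*(-181*I*√543/1944)/7 + 44768 = -362*I*√543/21 + 44768 = 44768 - 362*I*√543/21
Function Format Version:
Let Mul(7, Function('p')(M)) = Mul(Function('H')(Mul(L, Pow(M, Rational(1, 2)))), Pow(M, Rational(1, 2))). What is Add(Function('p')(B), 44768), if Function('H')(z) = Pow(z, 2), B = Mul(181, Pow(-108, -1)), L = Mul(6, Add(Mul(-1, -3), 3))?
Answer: Add(44768, Mul(Rational(-362, 21), I, Pow(543, Rational(1, 2)))) ≈ Add(44768., Mul(-401.69, I))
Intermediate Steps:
L = 36 (L = Mul(6, Add(3, 3)) = Mul(6, 6) = 36)
B = Rational(-181, 108) (B = Mul(181, Rational(-1, 108)) = Rational(-181, 108) ≈ -1.6759)
Function('p')(M) = Mul(Rational(1296, 7), Pow(M, Rational(3, 2))) (Function('p')(M) = Mul(Rational(1, 7), Mul(Pow(Mul(36, Pow(M, Rational(1, 2))), 2), Pow(M, Rational(1, 2)))) = Mul(Rational(1, 7), Mul(Mul(1296, M), Pow(M, Rational(1, 2)))) = Mul(Rational(1, 7), Mul(1296, Pow(M, Rational(3, 2)))) = Mul(Rational(1296, 7), Pow(M, Rational(3, 2))))
Add(Function('p')(B), 44768) = Add(Mul(Rational(1296, 7), Pow(Rational(-181, 108), Rational(3, 2))), 44768) = Add(Mul(Rational(1296, 7), Mul(Rational(-181, 1944), I, Pow(543, Rational(1, 2)))), 44768) = Add(Mul(Rational(-362, 21), I, Pow(543, Rational(1, 2))), 44768) = Add(44768, Mul(Rational(-362, 21), I, Pow(543, Rational(1, 2))))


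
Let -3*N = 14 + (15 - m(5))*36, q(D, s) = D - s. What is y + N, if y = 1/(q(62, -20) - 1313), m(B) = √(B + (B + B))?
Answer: -681977/3693 + 12*√15 ≈ -138.19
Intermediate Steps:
m(B) = √3*√B (m(B) = √(B + 2*B) = √(3*B) = √3*√B)
y = -1/1231 (y = 1/((62 - 1*(-20)) - 1313) = 1/((62 + 20) - 1313) = 1/(82 - 1313) = 1/(-1231) = -1/1231 ≈ -0.00081235)
N = -554/3 + 12*√15 (N = -(14 + (15 - √3*√5)*36)/3 = -(14 + (15 - √15)*36)/3 = -(14 + (540 - 36*√15))/3 = -(554 - 36*√15)/3 = -554/3 + 12*√15 ≈ -138.19)
y + N = -1/1231 + (-554/3 + 12*√15) = -681977/3693 + 12*√15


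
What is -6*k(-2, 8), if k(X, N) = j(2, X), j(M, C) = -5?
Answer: 30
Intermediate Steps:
k(X, N) = -5
-6*k(-2, 8) = -6*(-5) = 30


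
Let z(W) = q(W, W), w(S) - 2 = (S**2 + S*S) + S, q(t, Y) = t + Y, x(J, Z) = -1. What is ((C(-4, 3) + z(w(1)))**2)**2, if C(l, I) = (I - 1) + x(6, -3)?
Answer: 14641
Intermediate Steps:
q(t, Y) = Y + t
w(S) = 2 + S + 2*S**2 (w(S) = 2 + ((S**2 + S*S) + S) = 2 + ((S**2 + S**2) + S) = 2 + (2*S**2 + S) = 2 + (S + 2*S**2) = 2 + S + 2*S**2)
C(l, I) = -2 + I (C(l, I) = (I - 1) - 1 = (-1 + I) - 1 = -2 + I)
z(W) = 2*W (z(W) = W + W = 2*W)
((C(-4, 3) + z(w(1)))**2)**2 = (((-2 + 3) + 2*(2 + 1 + 2*1**2))**2)**2 = ((1 + 2*(2 + 1 + 2*1))**2)**2 = ((1 + 2*(2 + 1 + 2))**2)**2 = ((1 + 2*5)**2)**2 = ((1 + 10)**2)**2 = (11**2)**2 = 121**2 = 14641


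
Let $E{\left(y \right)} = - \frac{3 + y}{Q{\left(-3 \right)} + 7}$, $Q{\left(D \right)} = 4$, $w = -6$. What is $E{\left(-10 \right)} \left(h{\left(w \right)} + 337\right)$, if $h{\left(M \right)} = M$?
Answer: $\frac{2317}{11} \approx 210.64$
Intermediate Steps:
$E{\left(y \right)} = - \frac{3}{11} - \frac{y}{11}$ ($E{\left(y \right)} = - \frac{3 + y}{4 + 7} = - \frac{3 + y}{11} = - (\frac{3}{11} + \frac{y}{11}) = - \frac{3}{11} - \frac{y}{11}$)
$E{\left(-10 \right)} \left(h{\left(w \right)} + 337\right) = \left(- \frac{3}{11} - - \frac{10}{11}\right) \left(-6 + 337\right) = \left(- \frac{3}{11} + \frac{10}{11}\right) 331 = \frac{7}{11} \cdot 331 = \frac{2317}{11}$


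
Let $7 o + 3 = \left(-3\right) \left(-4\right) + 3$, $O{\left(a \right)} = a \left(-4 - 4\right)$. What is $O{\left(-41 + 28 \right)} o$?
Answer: $\frac{1248}{7} \approx 178.29$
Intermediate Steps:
$O{\left(a \right)} = - 8 a$ ($O{\left(a \right)} = a \left(-8\right) = - 8 a$)
$o = \frac{12}{7}$ ($o = - \frac{3}{7} + \frac{\left(-3\right) \left(-4\right) + 3}{7} = - \frac{3}{7} + \frac{12 + 3}{7} = - \frac{3}{7} + \frac{1}{7} \cdot 15 = - \frac{3}{7} + \frac{15}{7} = \frac{12}{7} \approx 1.7143$)
$O{\left(-41 + 28 \right)} o = - 8 \left(-41 + 28\right) \frac{12}{7} = \left(-8\right) \left(-13\right) \frac{12}{7} = 104 \cdot \frac{12}{7} = \frac{1248}{7}$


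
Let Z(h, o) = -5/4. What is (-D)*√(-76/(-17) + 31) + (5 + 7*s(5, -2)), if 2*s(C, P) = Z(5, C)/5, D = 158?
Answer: 33/8 - 474*√1139/17 ≈ -936.88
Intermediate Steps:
Z(h, o) = -5/4 (Z(h, o) = -5*¼ = -5/4)
s(C, P) = -⅛ (s(C, P) = (-5/4/5)/2 = (-5/4*⅕)/2 = (½)*(-¼) = -⅛)
(-D)*√(-76/(-17) + 31) + (5 + 7*s(5, -2)) = (-1*158)*√(-76/(-17) + 31) + (5 + 7*(-⅛)) = -158*√(-76*(-1/17) + 31) + (5 - 7/8) = -158*√(76/17 + 31) + 33/8 = -474*√1139/17 + 33/8 = 33/8 - 474*√1139/17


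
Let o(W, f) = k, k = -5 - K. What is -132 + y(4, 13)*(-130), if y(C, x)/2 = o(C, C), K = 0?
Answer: 1168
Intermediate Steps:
k = -5 (k = -5 - 1*0 = -5 + 0 = -5)
o(W, f) = -5
y(C, x) = -10 (y(C, x) = 2*(-5) = -10)
-132 + y(4, 13)*(-130) = -132 - 10*(-130) = -132 + 1300 = 1168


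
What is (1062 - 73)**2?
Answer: 978121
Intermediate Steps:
(1062 - 73)**2 = 989**2 = 978121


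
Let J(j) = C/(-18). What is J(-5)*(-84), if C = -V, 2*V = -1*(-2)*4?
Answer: -56/3 ≈ -18.667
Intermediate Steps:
V = 4 (V = (-1*(-2)*4)/2 = (2*4)/2 = (1/2)*8 = 4)
C = -4 (C = -1*4 = -4)
J(j) = 2/9 (J(j) = -4/(-18) = -4*(-1/18) = 2/9)
J(-5)*(-84) = (2/9)*(-84) = -56/3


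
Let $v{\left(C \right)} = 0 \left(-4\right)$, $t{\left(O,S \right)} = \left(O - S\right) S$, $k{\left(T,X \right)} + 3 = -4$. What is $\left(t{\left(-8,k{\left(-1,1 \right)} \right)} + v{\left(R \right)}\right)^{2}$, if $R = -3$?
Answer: $49$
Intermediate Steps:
$k{\left(T,X \right)} = -7$ ($k{\left(T,X \right)} = -3 - 4 = -7$)
$t{\left(O,S \right)} = S \left(O - S\right)$
$v{\left(C \right)} = 0$
$\left(t{\left(-8,k{\left(-1,1 \right)} \right)} + v{\left(R \right)}\right)^{2} = \left(- 7 \left(-8 - -7\right) + 0\right)^{2} = \left(- 7 \left(-8 + 7\right) + 0\right)^{2} = \left(\left(-7\right) \left(-1\right) + 0\right)^{2} = \left(7 + 0\right)^{2} = 7^{2} = 49$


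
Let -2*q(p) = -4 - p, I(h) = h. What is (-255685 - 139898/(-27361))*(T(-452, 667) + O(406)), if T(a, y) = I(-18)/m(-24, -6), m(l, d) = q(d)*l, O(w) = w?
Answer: -11339960624327/109444 ≈ -1.0361e+8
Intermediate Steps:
q(p) = 2 + p/2 (q(p) = -(-4 - p)/2 = 2 + p/2)
m(l, d) = l*(2 + d/2) (m(l, d) = (2 + d/2)*l = l*(2 + d/2))
T(a, y) = -¾ (T(a, y) = -18*(-1/(12*(4 - 6))) = -18/((½)*(-24)*(-2)) = -18/24 = -18*1/24 = -¾)
(-255685 - 139898/(-27361))*(T(-452, 667) + O(406)) = (-255685 - 139898/(-27361))*(-¾ + 406) = (-255685 - 139898*(-1/27361))*(1621/4) = (-255685 + 139898/27361)*(1621/4) = -6995657387/27361*1621/4 = -11339960624327/109444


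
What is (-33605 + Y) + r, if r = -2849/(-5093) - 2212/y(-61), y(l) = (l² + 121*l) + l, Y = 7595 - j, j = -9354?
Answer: -28693351993/1722823 ≈ -16655.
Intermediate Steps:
Y = 16949 (Y = 7595 - 1*(-9354) = 7595 + 9354 = 16949)
y(l) = l² + 122*l
r = 1987895/1722823 (r = -2849/(-5093) - 2212*(-1/(61*(122 - 61))) = -2849*(-1/5093) - 2212/((-61*61)) = 259/463 - 2212/(-3721) = 259/463 - 2212*(-1/3721) = 259/463 + 2212/3721 = 1987895/1722823 ≈ 1.1539)
(-33605 + Y) + r = (-33605 + 16949) + 1987895/1722823 = -16656 + 1987895/1722823 = -28693351993/1722823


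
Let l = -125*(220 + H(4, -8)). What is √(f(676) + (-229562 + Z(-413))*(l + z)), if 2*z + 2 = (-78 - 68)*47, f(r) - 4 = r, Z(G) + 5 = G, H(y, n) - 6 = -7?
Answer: 2*√1771248635 ≈ 84172.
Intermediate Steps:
H(y, n) = -1 (H(y, n) = 6 - 7 = -1)
Z(G) = -5 + G
l = -27375 (l = -125*(220 - 1) = -125*219 = -27375)
f(r) = 4 + r
z = -3432 (z = -1 + ((-78 - 68)*47)/2 = -1 + (-146*47)/2 = -1 + (½)*(-6862) = -1 - 3431 = -3432)
√(f(676) + (-229562 + Z(-413))*(l + z)) = √((4 + 676) + (-229562 + (-5 - 413))*(-27375 - 3432)) = √(680 + (-229562 - 418)*(-30807)) = √(680 - 229980*(-30807)) = √(680 + 7084993860) = √7084994540 = 2*√1771248635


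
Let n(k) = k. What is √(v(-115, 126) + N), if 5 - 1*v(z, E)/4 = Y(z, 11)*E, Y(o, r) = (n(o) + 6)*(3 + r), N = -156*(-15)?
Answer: 2*√192866 ≈ 878.33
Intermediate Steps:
N = 2340
Y(o, r) = (3 + r)*(6 + o) (Y(o, r) = (o + 6)*(3 + r) = (6 + o)*(3 + r) = (3 + r)*(6 + o))
v(z, E) = 20 - 4*E*(84 + 14*z) (v(z, E) = 20 - 4*(18 + 3*z + 6*11 + z*11)*E = 20 - 4*(18 + 3*z + 66 + 11*z)*E = 20 - 4*(84 + 14*z)*E = 20 - 4*E*(84 + 14*z))
√(v(-115, 126) + N) = √((20 - 56*126*(6 - 115)) + 2340) = √((20 - 56*126*(-109)) + 2340) = √((20 + 769104) + 2340) = √(769124 + 2340) = √771464 = 2*√192866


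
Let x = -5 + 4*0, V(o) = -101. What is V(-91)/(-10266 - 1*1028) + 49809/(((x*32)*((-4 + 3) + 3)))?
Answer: -281255263/1807040 ≈ -155.64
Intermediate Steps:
x = -5 (x = -5 + 0 = -5)
V(-91)/(-10266 - 1*1028) + 49809/(((x*32)*((-4 + 3) + 3))) = -101/(-10266 - 1*1028) + 49809/(((-5*32)*((-4 + 3) + 3))) = -101/(-10266 - 1028) + 49809/((-160*(-1 + 3))) = -101/(-11294) + 49809/((-160*2)) = -101*(-1/11294) + 49809/(-320) = 101/11294 + 49809*(-1/320) = 101/11294 - 49809/320 = -281255263/1807040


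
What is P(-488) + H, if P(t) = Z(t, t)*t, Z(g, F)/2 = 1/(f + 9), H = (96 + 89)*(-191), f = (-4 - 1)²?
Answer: -601183/17 ≈ -35364.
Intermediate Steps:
f = 25 (f = (-5)² = 25)
H = -35335 (H = 185*(-191) = -35335)
Z(g, F) = 1/17 (Z(g, F) = 2/(25 + 9) = 2/34 = 2*(1/34) = 1/17)
P(t) = t/17
P(-488) + H = (1/17)*(-488) - 35335 = -488/17 - 35335 = -601183/17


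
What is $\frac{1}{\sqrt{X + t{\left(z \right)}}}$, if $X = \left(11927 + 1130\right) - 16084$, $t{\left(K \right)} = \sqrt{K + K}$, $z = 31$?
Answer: $- \frac{i}{\sqrt{3027 - \sqrt{62}}} \approx - 0.0182 i$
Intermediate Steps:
$t{\left(K \right)} = \sqrt{2} \sqrt{K}$ ($t{\left(K \right)} = \sqrt{2 K} = \sqrt{2} \sqrt{K}$)
$X = -3027$ ($X = 13057 - 16084 = -3027$)
$\frac{1}{\sqrt{X + t{\left(z \right)}}} = \frac{1}{\sqrt{-3027 + \sqrt{2} \sqrt{31}}} = \frac{1}{\sqrt{-3027 + \sqrt{62}}}$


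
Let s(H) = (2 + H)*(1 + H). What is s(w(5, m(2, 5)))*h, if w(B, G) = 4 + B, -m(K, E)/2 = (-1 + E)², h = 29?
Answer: 3190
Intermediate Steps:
m(K, E) = -2*(-1 + E)²
s(H) = (1 + H)*(2 + H)
s(w(5, m(2, 5)))*h = (2 + (4 + 5)² + 3*(4 + 5))*29 = (2 + 9² + 3*9)*29 = (2 + 81 + 27)*29 = 110*29 = 3190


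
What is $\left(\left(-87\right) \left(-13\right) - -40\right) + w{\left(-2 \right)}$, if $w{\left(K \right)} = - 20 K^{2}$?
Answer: $1091$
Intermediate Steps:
$\left(\left(-87\right) \left(-13\right) - -40\right) + w{\left(-2 \right)} = \left(\left(-87\right) \left(-13\right) - -40\right) - 20 \left(-2\right)^{2} = \left(1131 + 40\right) - 80 = 1171 - 80 = 1091$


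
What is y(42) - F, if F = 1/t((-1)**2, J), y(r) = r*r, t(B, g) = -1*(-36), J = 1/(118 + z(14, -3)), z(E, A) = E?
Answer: 63503/36 ≈ 1764.0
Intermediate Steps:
J = 1/132 (J = 1/(118 + 14) = 1/132 ≈ 0.0075758)
t(B, g) = 36
y(r) = r**2
F = 1/36 ≈ 0.027778
y(42) - F = 42**2 - 1*1/36 = 1764 - 1/36 = 63503/36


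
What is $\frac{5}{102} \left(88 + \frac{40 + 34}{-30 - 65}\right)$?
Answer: $\frac{1381}{323} \approx 4.2755$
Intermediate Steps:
$\frac{5}{102} \left(88 + \frac{40 + 34}{-30 - 65}\right) = 5 \cdot \frac{1}{102} \left(88 + \frac{74}{-95}\right) = \frac{5 \left(88 + 74 \left(- \frac{1}{95}\right)\right)}{102} = \frac{5 \left(88 - \frac{74}{95}\right)}{102} = \frac{5}{102} \cdot \frac{8286}{95} = \frac{1381}{323}$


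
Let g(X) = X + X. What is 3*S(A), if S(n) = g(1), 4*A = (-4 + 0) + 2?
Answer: 6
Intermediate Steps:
A = -1/2 (A = ((-4 + 0) + 2)/4 = (-4 + 2)/4 = (1/4)*(-2) = -1/2 ≈ -0.50000)
g(X) = 2*X
S(n) = 2 (S(n) = 2*1 = 2)
3*S(A) = 3*2 = 6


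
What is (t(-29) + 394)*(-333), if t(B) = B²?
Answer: -411255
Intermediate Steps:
(t(-29) + 394)*(-333) = ((-29)² + 394)*(-333) = (841 + 394)*(-333) = 1235*(-333) = -411255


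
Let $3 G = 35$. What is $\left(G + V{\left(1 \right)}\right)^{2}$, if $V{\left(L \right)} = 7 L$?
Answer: $\frac{3136}{9} \approx 348.44$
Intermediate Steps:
$G = \frac{35}{3}$ ($G = \frac{1}{3} \cdot 35 = \frac{35}{3} \approx 11.667$)
$\left(G + V{\left(1 \right)}\right)^{2} = \left(\frac{35}{3} + 7 \cdot 1\right)^{2} = \left(\frac{35}{3} + 7\right)^{2} = \left(\frac{56}{3}\right)^{2} = \frac{3136}{9}$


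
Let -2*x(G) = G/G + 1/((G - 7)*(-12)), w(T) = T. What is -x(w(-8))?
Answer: 181/360 ≈ 0.50278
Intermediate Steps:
x(G) = -½ + 1/(24*(-7 + G)) (x(G) = -(G/G + 1/((G - 7)*(-12)))/2 = -(1 - 1/12/(-7 + G))/2 = -(1 - 1/(12*(-7 + G)))/2 = -½ + 1/(24*(-7 + G)))
-x(w(-8)) = -(85 - 12*(-8))/(24*(-7 - 8)) = -(85 + 96)/(24*(-15)) = -(-1)*181/(24*15) = -1*(-181/360) = 181/360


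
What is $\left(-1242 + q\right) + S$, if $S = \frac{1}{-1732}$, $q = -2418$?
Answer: $- \frac{6339121}{1732} \approx -3660.0$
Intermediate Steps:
$S = - \frac{1}{1732} \approx -0.00057737$
$\left(-1242 + q\right) + S = \left(-1242 - 2418\right) - \frac{1}{1732} = -3660 - \frac{1}{1732} = - \frac{6339121}{1732}$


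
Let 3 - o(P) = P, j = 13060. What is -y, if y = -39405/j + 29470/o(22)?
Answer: 77125379/49628 ≈ 1554.1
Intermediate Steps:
o(P) = 3 - P
y = -77125379/49628 (y = -39405/13060 + 29470/(3 - 1*22) = -39405*1/13060 + 29470/(3 - 22) = -7881/2612 + 29470/(-19) = -7881/2612 + 29470*(-1/19) = -7881/2612 - 29470/19 = -77125379/49628 ≈ -1554.1)
-y = -1*(-77125379/49628) = 77125379/49628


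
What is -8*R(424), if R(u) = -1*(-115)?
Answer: -920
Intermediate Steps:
R(u) = 115
-8*R(424) = -8*115 = -920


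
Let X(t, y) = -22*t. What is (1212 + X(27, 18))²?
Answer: 381924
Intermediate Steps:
(1212 + X(27, 18))² = (1212 - 22*27)² = (1212 - 594)² = 618² = 381924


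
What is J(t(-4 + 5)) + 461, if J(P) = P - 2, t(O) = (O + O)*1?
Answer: 461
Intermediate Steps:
t(O) = 2*O (t(O) = (2*O)*1 = 2*O)
J(P) = -2 + P
J(t(-4 + 5)) + 461 = (-2 + 2*(-4 + 5)) + 461 = (-2 + 2*1) + 461 = (-2 + 2) + 461 = 0 + 461 = 461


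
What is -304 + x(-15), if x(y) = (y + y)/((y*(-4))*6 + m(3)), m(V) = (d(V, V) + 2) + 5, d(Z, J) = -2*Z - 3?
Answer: -54431/179 ≈ -304.08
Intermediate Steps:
d(Z, J) = -3 - 2*Z
m(V) = 4 - 2*V (m(V) = ((-3 - 2*V) + 2) + 5 = (-1 - 2*V) + 5 = 4 - 2*V)
x(y) = 2*y/(-2 - 24*y) (x(y) = (y + y)/((y*(-4))*6 + (4 - 2*3)) = (2*y)/(-4*y*6 + (4 - 6)) = (2*y)/(-24*y - 2) = (2*y)/(-2 - 24*y) = 2*y/(-2 - 24*y))
-304 + x(-15) = -304 - 1*(-15)/(1 + 12*(-15)) = -304 - 1*(-15)/(1 - 180) = -304 - 1*(-15)/(-179) = -304 - 1*(-15)*(-1/179) = -304 - 15/179 = -54431/179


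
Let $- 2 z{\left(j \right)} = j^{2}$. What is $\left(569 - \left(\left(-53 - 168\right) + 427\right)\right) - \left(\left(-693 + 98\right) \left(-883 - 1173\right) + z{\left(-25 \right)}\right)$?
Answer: $- \frac{2445289}{2} \approx -1.2226 \cdot 10^{6}$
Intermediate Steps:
$z{\left(j \right)} = - \frac{j^{2}}{2}$
$\left(569 - \left(\left(-53 - 168\right) + 427\right)\right) - \left(\left(-693 + 98\right) \left(-883 - 1173\right) + z{\left(-25 \right)}\right) = \left(569 - \left(\left(-53 - 168\right) + 427\right)\right) - \left(\left(-693 + 98\right) \left(-883 - 1173\right) - \frac{\left(-25\right)^{2}}{2}\right) = \left(569 - \left(-221 + 427\right)\right) - \left(\left(-595\right) \left(-2056\right) - \frac{625}{2}\right) = \left(569 - 206\right) - \left(1223320 - \frac{625}{2}\right) = \left(569 - 206\right) - \frac{2446015}{2} = 363 - \frac{2446015}{2} = - \frac{2445289}{2}$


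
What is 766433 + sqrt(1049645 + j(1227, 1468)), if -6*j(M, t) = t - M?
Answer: 766433 + sqrt(37785774)/6 ≈ 7.6746e+5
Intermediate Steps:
j(M, t) = -t/6 + M/6 (j(M, t) = -(t - M)/6 = -t/6 + M/6)
766433 + sqrt(1049645 + j(1227, 1468)) = 766433 + sqrt(1049645 + (-1/6*1468 + (1/6)*1227)) = 766433 + sqrt(1049645 + (-734/3 + 409/2)) = 766433 + sqrt(1049645 - 241/6) = 766433 + sqrt(6297629/6) = 766433 + sqrt(37785774)/6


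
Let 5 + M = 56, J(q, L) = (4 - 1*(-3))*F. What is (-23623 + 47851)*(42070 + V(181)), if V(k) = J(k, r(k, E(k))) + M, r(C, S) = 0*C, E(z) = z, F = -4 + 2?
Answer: 1020168396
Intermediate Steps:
F = -2
r(C, S) = 0
J(q, L) = -14 (J(q, L) = (4 - 1*(-3))*(-2) = (4 + 3)*(-2) = 7*(-2) = -14)
M = 51 (M = -5 + 56 = 51)
V(k) = 37 (V(k) = -14 + 51 = 37)
(-23623 + 47851)*(42070 + V(181)) = (-23623 + 47851)*(42070 + 37) = 24228*42107 = 1020168396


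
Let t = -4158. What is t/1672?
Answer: -189/76 ≈ -2.4868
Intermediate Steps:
t/1672 = -4158/1672 = -4158*1/1672 = -189/76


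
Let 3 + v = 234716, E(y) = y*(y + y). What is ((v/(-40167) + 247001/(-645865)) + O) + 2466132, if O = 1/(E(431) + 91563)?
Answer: 5925391883399382508207/2402712767343735 ≈ 2.4661e+6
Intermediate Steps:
E(y) = 2*y**2 (E(y) = y*(2*y) = 2*y**2)
v = 234713 (v = -3 + 234716 = 234713)
O = 1/463085 (O = 1/(2*431**2 + 91563) = 1/(2*185761 + 91563) = 1/(371522 + 91563) = 1/463085 ≈ 2.1594e-6)
((v/(-40167) + 247001/(-645865)) + O) + 2466132 = ((234713/(-40167) + 247001/(-645865)) + 1/463085) + 2466132 = ((234713*(-1/40167) + 247001*(-1/645865)) + 1/463085) + 2466132 = ((-234713/40167 - 247001/645865) + 1/463085) + 2466132 = (-161514200912/25942459455 + 1/463085) + 2466132 = -14958955557374813/2402712767343735 + 2466132 = 5925391883399382508207/2402712767343735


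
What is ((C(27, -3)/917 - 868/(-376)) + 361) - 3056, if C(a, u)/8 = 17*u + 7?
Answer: -232137709/86198 ≈ -2693.1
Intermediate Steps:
C(a, u) = 56 + 136*u (C(a, u) = 8*(17*u + 7) = 8*(7 + 17*u) = 56 + 136*u)
((C(27, -3)/917 - 868/(-376)) + 361) - 3056 = (((56 + 136*(-3))/917 - 868/(-376)) + 361) - 3056 = (((56 - 408)*(1/917) - 868*(-1/376)) + 361) - 3056 = ((-352*1/917 + 217/94) + 361) - 3056 = ((-352/917 + 217/94) + 361) - 3056 = (165901/86198 + 361) - 3056 = 31283379/86198 - 3056 = -232137709/86198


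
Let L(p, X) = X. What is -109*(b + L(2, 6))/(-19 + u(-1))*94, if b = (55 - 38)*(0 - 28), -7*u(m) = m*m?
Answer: -16854670/67 ≈ -2.5156e+5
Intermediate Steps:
u(m) = -m**2/7 (u(m) = -m*m/7 = -m**2/7)
b = -476 (b = 17*(-28) = -476)
-109*(b + L(2, 6))/(-19 + u(-1))*94 = -109*(-476 + 6)/(-19 - 1/7*(-1)**2)*94 = -(-51230)/(-19 - 1/7*1)*94 = -(-51230)/(-19 - 1/7)*94 = -(-51230)/(-134/7)*94 = -(-51230)*(-7)/134*94 = -109*1645/67*94 = -179305/67*94 = -16854670/67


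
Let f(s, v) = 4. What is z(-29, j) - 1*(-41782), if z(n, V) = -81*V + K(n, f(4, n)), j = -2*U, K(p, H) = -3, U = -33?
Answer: 36433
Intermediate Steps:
j = 66 (j = -2*(-33) = 66)
z(n, V) = -3 - 81*V (z(n, V) = -81*V - 3 = -3 - 81*V)
z(-29, j) - 1*(-41782) = (-3 - 81*66) - 1*(-41782) = (-3 - 5346) + 41782 = -5349 + 41782 = 36433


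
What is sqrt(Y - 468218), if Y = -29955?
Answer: I*sqrt(498173) ≈ 705.81*I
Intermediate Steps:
sqrt(Y - 468218) = sqrt(-29955 - 468218) = sqrt(-498173) = I*sqrt(498173)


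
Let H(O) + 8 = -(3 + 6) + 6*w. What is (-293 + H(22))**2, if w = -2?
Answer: 103684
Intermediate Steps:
H(O) = -29 (H(O) = -8 + (-(3 + 6) + 6*(-2)) = -8 + (-1*9 - 12) = -8 + (-9 - 12) = -8 - 21 = -29)
(-293 + H(22))**2 = (-293 - 29)**2 = (-322)**2 = 103684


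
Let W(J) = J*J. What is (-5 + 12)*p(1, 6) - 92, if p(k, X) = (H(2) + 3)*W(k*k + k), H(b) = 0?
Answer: -8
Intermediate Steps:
W(J) = J²
p(k, X) = 3*(k + k²)² (p(k, X) = (0 + 3)*(k*k + k)² = 3*(k² + k)² = 3*(k + k²)²)
(-5 + 12)*p(1, 6) - 92 = (-5 + 12)*(3*1²*(1 + 1)²) - 92 = 7*(3*1*2²) - 92 = 7*(3*1*4) - 92 = 7*12 - 92 = 84 - 92 = -8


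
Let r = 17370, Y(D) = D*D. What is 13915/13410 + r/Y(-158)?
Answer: 14507644/8369181 ≈ 1.7335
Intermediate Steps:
Y(D) = D**2
13915/13410 + r/Y(-158) = 13915/13410 + 17370/((-158)**2) = 13915*(1/13410) + 17370/24964 = 2783/2682 + 17370*(1/24964) = 2783/2682 + 8685/12482 = 14507644/8369181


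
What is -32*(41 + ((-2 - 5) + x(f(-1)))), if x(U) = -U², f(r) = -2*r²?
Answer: -960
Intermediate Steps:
-32*(41 + ((-2 - 5) + x(f(-1)))) = -32*(41 + ((-2 - 5) - (-2*(-1)²)²)) = -32*(41 + (-7 - (-2*1)²)) = -32*(41 + (-7 - 1*(-2)²)) = -32*(41 + (-7 - 1*4)) = -32*(41 + (-7 - 4)) = -32*(41 - 11) = -32*30 = -960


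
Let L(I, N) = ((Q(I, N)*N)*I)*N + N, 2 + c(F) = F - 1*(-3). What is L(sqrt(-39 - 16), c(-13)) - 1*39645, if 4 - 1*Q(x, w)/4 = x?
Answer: -7977 + 2304*I*sqrt(55) ≈ -7977.0 + 17087.0*I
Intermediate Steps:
Q(x, w) = 16 - 4*x
c(F) = 1 + F (c(F) = -2 + (F - 1*(-3)) = -2 + (F + 3) = -2 + (3 + F) = 1 + F)
L(I, N) = N + I*N**2*(16 - 4*I) (L(I, N) = (((16 - 4*I)*N)*I)*N + N = ((N*(16 - 4*I))*I)*N + N = (I*N*(16 - 4*I))*N + N = I*N**2*(16 - 4*I) + N = N + I*N**2*(16 - 4*I))
L(sqrt(-39 - 16), c(-13)) - 1*39645 = -(1 - 13)*(-1 + 4*sqrt(-39 - 16)*(1 - 13)*(-4 + sqrt(-39 - 16))) - 1*39645 = -1*(-12)*(-1 + 4*sqrt(-55)*(-12)*(-4 + sqrt(-55))) - 39645 = -1*(-12)*(-1 + 4*(I*sqrt(55))*(-12)*(-4 + I*sqrt(55))) - 39645 = -1*(-12)*(-1 - 48*I*sqrt(55)*(-4 + I*sqrt(55))) - 39645 = (-12 - 576*I*sqrt(55)*(-4 + I*sqrt(55))) - 39645 = -39657 - 576*I*sqrt(55)*(-4 + I*sqrt(55))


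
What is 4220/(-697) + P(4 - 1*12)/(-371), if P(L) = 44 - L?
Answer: -1601864/258587 ≈ -6.1947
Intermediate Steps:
4220/(-697) + P(4 - 1*12)/(-371) = 4220/(-697) + (44 - (4 - 1*12))/(-371) = 4220*(-1/697) + (44 - (4 - 12))*(-1/371) = -4220/697 + (44 - 1*(-8))*(-1/371) = -4220/697 + (44 + 8)*(-1/371) = -4220/697 + 52*(-1/371) = -4220/697 - 52/371 = -1601864/258587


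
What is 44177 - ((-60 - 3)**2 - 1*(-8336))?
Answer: 31872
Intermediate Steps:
44177 - ((-60 - 3)**2 - 1*(-8336)) = 44177 - ((-63)**2 + 8336) = 44177 - (3969 + 8336) = 44177 - 1*12305 = 44177 - 12305 = 31872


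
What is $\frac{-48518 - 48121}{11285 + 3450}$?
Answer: $- \frac{96639}{14735} \approx -6.5585$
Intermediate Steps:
$\frac{-48518 - 48121}{11285 + 3450} = - \frac{96639}{14735}$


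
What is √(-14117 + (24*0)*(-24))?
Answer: I*√14117 ≈ 118.81*I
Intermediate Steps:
√(-14117 + (24*0)*(-24)) = √(-14117 + 0*(-24)) = √(-14117 + 0) = √(-14117) = I*√14117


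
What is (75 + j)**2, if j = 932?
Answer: 1014049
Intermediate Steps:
(75 + j)**2 = (75 + 932)**2 = 1007**2 = 1014049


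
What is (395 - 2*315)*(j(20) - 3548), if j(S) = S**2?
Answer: 739780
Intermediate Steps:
(395 - 2*315)*(j(20) - 3548) = (395 - 2*315)*(20**2 - 3548) = (395 - 630)*(400 - 3548) = -235*(-3148) = 739780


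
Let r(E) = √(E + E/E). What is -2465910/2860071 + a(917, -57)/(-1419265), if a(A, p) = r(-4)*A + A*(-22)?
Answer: -1147360227932/1353066222605 - 917*I*√3/1419265 ≈ -0.84797 - 0.0011191*I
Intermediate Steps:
r(E) = √(1 + E) (r(E) = √(E + 1) = √(1 + E))
a(A, p) = -22*A + I*A*√3 (a(A, p) = √(1 - 4)*A + A*(-22) = √(-3)*A - 22*A = (I*√3)*A - 22*A = I*A*√3 - 22*A = -22*A + I*A*√3)
-2465910/2860071 + a(917, -57)/(-1419265) = -2465910/2860071 + (917*(-22 + I*√3))/(-1419265) = -2465910*1/2860071 + (-20174 + 917*I*√3)*(-1/1419265) = -821970/953357 + (20174/1419265 - 917*I*√3/1419265) = -1147360227932/1353066222605 - 917*I*√3/1419265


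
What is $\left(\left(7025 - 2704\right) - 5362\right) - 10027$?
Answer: $-11068$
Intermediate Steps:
$\left(\left(7025 - 2704\right) - 5362\right) - 10027 = \left(4321 - 5362\right) - 10027 = -1041 - 10027 = -11068$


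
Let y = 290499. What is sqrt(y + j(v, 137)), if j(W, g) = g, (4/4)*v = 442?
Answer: 2*sqrt(72659) ≈ 539.11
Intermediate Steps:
v = 442
sqrt(y + j(v, 137)) = sqrt(290499 + 137) = sqrt(290636) = 2*sqrt(72659)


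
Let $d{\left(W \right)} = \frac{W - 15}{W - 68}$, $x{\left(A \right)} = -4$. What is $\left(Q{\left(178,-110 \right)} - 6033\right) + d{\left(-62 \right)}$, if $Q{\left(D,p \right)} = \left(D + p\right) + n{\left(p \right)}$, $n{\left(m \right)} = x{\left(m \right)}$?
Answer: $- \frac{775893}{130} \approx -5968.4$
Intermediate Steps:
$n{\left(m \right)} = -4$
$Q{\left(D,p \right)} = -4 + D + p$ ($Q{\left(D,p \right)} = \left(D + p\right) - 4 = -4 + D + p$)
$d{\left(W \right)} = \frac{-15 + W}{-68 + W}$
$\left(Q{\left(178,-110 \right)} - 6033\right) + d{\left(-62 \right)} = \left(\left(-4 + 178 - 110\right) - 6033\right) + \frac{-15 - 62}{-68 - 62} = \left(64 - 6033\right) + \frac{1}{-130} \left(-77\right) = -5969 - - \frac{77}{130} = -5969 + \frac{77}{130} = - \frac{775893}{130}$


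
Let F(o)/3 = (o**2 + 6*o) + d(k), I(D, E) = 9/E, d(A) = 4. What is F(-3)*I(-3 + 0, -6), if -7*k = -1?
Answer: 45/2 ≈ 22.500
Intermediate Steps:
k = 1/7 (k = -1/7*(-1) = 1/7 ≈ 0.14286)
F(o) = 12 + 3*o**2 + 18*o (F(o) = 3*((o**2 + 6*o) + 4) = 3*(4 + o**2 + 6*o) = 12 + 3*o**2 + 18*o)
F(-3)*I(-3 + 0, -6) = (12 + 3*(-3)**2 + 18*(-3))*(9/(-6)) = (12 + 3*9 - 54)*(9*(-1/6)) = (12 + 27 - 54)*(-3/2) = -15*(-3/2) = 45/2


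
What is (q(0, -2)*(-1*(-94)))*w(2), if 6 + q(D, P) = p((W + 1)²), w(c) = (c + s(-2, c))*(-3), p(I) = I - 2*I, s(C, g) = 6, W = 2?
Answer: 33840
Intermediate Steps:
p(I) = -I
w(c) = -18 - 3*c (w(c) = (c + 6)*(-3) = (6 + c)*(-3) = -18 - 3*c)
q(D, P) = -15 (q(D, P) = -6 - (2 + 1)² = -6 - 1*3² = -6 - 1*9 = -6 - 9 = -15)
(q(0, -2)*(-1*(-94)))*w(2) = (-(-15)*(-94))*(-18 - 3*2) = (-15*94)*(-18 - 6) = -1410*(-24) = 33840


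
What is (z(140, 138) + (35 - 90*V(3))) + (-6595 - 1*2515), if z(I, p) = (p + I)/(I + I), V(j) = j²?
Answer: -1383761/140 ≈ -9884.0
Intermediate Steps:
z(I, p) = (I + p)/(2*I) (z(I, p) = (I + p)/((2*I)) = (I + p)*(1/(2*I)) = (I + p)/(2*I))
(z(140, 138) + (35 - 90*V(3))) + (-6595 - 1*2515) = ((½)*(140 + 138)/140 + (35 - 90*3²)) + (-6595 - 1*2515) = ((½)*(1/140)*278 + (35 - 90*9)) + (-6595 - 2515) = (139/140 + (35 - 810)) - 9110 = (139/140 - 775) - 9110 = -108361/140 - 9110 = -1383761/140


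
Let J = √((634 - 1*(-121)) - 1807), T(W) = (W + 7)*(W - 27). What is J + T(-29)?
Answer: 1232 + 2*I*√263 ≈ 1232.0 + 32.435*I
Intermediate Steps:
T(W) = (-27 + W)*(7 + W) (T(W) = (7 + W)*(-27 + W) = (-27 + W)*(7 + W))
J = 2*I*√263 (J = √((634 + 121) - 1807) = √(755 - 1807) = √(-1052) = 2*I*√263 ≈ 32.435*I)
J + T(-29) = 2*I*√263 + (-189 + (-29)² - 20*(-29)) = 2*I*√263 + (-189 + 841 + 580) = 2*I*√263 + 1232 = 1232 + 2*I*√263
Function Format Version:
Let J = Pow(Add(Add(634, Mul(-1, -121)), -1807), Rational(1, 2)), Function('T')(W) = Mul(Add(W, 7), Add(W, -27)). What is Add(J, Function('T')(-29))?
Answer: Add(1232, Mul(2, I, Pow(263, Rational(1, 2)))) ≈ Add(1232.0, Mul(32.435, I))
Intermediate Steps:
Function('T')(W) = Mul(Add(-27, W), Add(7, W)) (Function('T')(W) = Mul(Add(7, W), Add(-27, W)) = Mul(Add(-27, W), Add(7, W)))
J = Mul(2, I, Pow(263, Rational(1, 2))) (J = Pow(Add(Add(634, 121), -1807), Rational(1, 2)) = Pow(Add(755, -1807), Rational(1, 2)) = Pow(-1052, Rational(1, 2)) = Mul(2, I, Pow(263, Rational(1, 2))) ≈ Mul(32.435, I))
Add(J, Function('T')(-29)) = Add(Mul(2, I, Pow(263, Rational(1, 2))), Add(-189, Pow(-29, 2), Mul(-20, -29))) = Add(Mul(2, I, Pow(263, Rational(1, 2))), Add(-189, 841, 580)) = Add(Mul(2, I, Pow(263, Rational(1, 2))), 1232) = Add(1232, Mul(2, I, Pow(263, Rational(1, 2))))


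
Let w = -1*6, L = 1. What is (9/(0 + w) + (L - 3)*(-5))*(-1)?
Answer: -17/2 ≈ -8.5000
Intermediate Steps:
w = -6
(9/(0 + w) + (L - 3)*(-5))*(-1) = (9/(0 - 6) + (1 - 3)*(-5))*(-1) = (9/(-6) - 2*(-5))*(-1) = (-1/6*9 + 10)*(-1) = (-3/2 + 10)*(-1) = (17/2)*(-1) = -17/2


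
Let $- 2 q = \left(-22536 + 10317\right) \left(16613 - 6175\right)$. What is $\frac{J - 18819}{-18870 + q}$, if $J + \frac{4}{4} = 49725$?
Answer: $\frac{30905}{63752091} \approx 0.00048477$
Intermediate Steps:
$J = 49724$ ($J = -1 + 49725 = 49724$)
$q = 63770961$ ($q = - \frac{\left(-22536 + 10317\right) \left(16613 - 6175\right)}{2} = - \frac{\left(-12219\right) 10438}{2} = \left(- \frac{1}{2}\right) \left(-127541922\right) = 63770961$)
$\frac{J - 18819}{-18870 + q} = \frac{49724 - 18819}{-18870 + 63770961} = \frac{30905}{63752091}$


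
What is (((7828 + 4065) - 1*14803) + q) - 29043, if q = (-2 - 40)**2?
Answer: -30189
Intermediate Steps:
q = 1764 (q = (-42)**2 = 1764)
(((7828 + 4065) - 1*14803) + q) - 29043 = (((7828 + 4065) - 1*14803) + 1764) - 29043 = ((11893 - 14803) + 1764) - 29043 = (-2910 + 1764) - 29043 = -1146 - 29043 = -30189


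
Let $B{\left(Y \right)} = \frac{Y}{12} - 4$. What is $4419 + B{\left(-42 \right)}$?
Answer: $\frac{8823}{2} \approx 4411.5$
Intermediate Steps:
$B{\left(Y \right)} = -4 + \frac{Y}{12}$ ($B{\left(Y \right)} = Y \frac{1}{12} - 4 = \frac{Y}{12} - 4 = -4 + \frac{Y}{12}$)
$4419 + B{\left(-42 \right)} = 4419 + \left(-4 + \frac{1}{12} \left(-42\right)\right) = 4419 - \frac{15}{2} = \frac{8823}{2}$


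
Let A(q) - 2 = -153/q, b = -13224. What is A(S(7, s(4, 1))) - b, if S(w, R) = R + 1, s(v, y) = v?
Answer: 65977/5 ≈ 13195.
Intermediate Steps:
S(w, R) = 1 + R
A(q) = 2 - 153/q
A(S(7, s(4, 1))) - b = (2 - 153/(1 + 4)) - 1*(-13224) = (2 - 153/5) + 13224 = -143/5 + 13224 = 65977/5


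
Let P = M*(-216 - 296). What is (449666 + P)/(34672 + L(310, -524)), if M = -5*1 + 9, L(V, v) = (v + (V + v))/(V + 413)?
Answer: 53937969/4177853 ≈ 12.910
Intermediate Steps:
L(V, v) = (V + 2*v)/(413 + V)
M = 4 (M = -5 + 9 = 4)
P = -2048 (P = 4*(-216 - 296) = 4*(-512) = -2048)
(449666 + P)/(34672 + L(310, -524)) = (449666 - 2048)/(34672 + (310 + 2*(-524))/(413 + 310)) = 447618/(34672 + (310 - 1048)/723) = 447618/(34672 + (1/723)*(-738)) = 447618/(34672 - 246/241) = 447618/(8355706/241) = 447618*(241/8355706) = 53937969/4177853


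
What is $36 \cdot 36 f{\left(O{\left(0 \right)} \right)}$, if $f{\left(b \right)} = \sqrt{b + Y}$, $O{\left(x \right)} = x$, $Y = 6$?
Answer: $1296 \sqrt{6} \approx 3174.5$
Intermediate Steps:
$f{\left(b \right)} = \sqrt{6 + b}$ ($f{\left(b \right)} = \sqrt{b + 6} = \sqrt{6 + b}$)
$36 \cdot 36 f{\left(O{\left(0 \right)} \right)} = 36 \cdot 36 \sqrt{6 + 0} = 1296 \sqrt{6}$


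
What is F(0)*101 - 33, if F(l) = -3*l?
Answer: -33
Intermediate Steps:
F(0)*101 - 33 = -3*0*101 - 33 = 0*101 - 33 = 0 - 33 = -33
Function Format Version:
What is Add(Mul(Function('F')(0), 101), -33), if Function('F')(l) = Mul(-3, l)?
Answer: -33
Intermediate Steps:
Add(Mul(Function('F')(0), 101), -33) = Add(Mul(Mul(-3, 0), 101), -33) = Add(Mul(0, 101), -33) = Add(0, -33) = -33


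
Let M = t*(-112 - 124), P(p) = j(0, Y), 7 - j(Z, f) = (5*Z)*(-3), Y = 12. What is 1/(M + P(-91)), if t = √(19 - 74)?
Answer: 7/3063329 + 236*I*√55/3063329 ≈ 2.2851e-6 + 0.00057135*I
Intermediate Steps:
t = I*√55 (t = √(-55) = I*√55 ≈ 7.4162*I)
j(Z, f) = 7 + 15*Z (j(Z, f) = 7 - 5*Z*(-3) = 7 - (-15)*Z = 7 + 15*Z)
P(p) = 7 (P(p) = 7 + 15*0 = 7 + 0 = 7)
M = -236*I*√55 (M = (I*√55)*(-112 - 124) = (I*√55)*(-236) = -236*I*√55 ≈ -1750.2*I)
1/(M + P(-91)) = 1/(-236*I*√55 + 7) = 1/(7 - 236*I*√55)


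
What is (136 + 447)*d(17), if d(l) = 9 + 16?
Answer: 14575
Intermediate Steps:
d(l) = 25
(136 + 447)*d(17) = (136 + 447)*25 = 583*25 = 14575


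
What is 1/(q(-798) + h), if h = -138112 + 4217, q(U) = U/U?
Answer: -1/133894 ≈ -7.4686e-6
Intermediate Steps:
q(U) = 1
h = -133895
1/(q(-798) + h) = 1/(1 - 133895) = 1/(-133894) = -1/133894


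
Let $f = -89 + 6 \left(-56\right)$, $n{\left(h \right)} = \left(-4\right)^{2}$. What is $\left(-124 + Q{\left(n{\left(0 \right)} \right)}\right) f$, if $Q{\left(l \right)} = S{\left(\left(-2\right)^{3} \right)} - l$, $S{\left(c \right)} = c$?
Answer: $62900$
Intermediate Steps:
$n{\left(h \right)} = 16$
$Q{\left(l \right)} = -8 - l$ ($Q{\left(l \right)} = \left(-2\right)^{3} - l = -8 - l$)
$f = -425$ ($f = -89 - 336 = -425$)
$\left(-124 + Q{\left(n{\left(0 \right)} \right)}\right) f = \left(-124 - 24\right) \left(-425\right) = \left(-148\right) \left(-425\right) = 62900$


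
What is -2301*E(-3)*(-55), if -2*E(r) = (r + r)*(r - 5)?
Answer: -3037320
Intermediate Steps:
E(r) = -r*(-5 + r) (E(r) = -(r + r)*(r - 5)/2 = -2*r*(-5 + r)/2 = -r*(-5 + r))
-2301*E(-3)*(-55) = -2301*(-3*(5 - 1*(-3)))*(-55) = -2301*(-3*(5 + 3))*(-55) = -2301*(-3*8)*(-55) = -2301*(-24)*(-55) = -177*(-312)*(-55) = 55224*(-55) = -3037320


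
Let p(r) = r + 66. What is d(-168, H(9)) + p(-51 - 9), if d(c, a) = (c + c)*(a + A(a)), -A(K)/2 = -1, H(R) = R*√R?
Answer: -9738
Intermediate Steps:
H(R) = R^(3/2)
A(K) = 2 (A(K) = -2*(-1) = 2)
d(c, a) = 2*c*(2 + a) (d(c, a) = (c + c)*(a + 2) = (2*c)*(2 + a) = 2*c*(2 + a))
p(r) = 66 + r
d(-168, H(9)) + p(-51 - 9) = 2*(-168)*(2 + 9^(3/2)) + (66 + (-51 - 9)) = 2*(-168)*(2 + 27) + (66 - 60) = 2*(-168)*29 + 6 = -9744 + 6 = -9738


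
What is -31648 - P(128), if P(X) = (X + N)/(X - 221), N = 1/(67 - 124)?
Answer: -167758753/5301 ≈ -31647.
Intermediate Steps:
N = -1/57 (N = 1/(-57) = -1/57 ≈ -0.017544)
P(X) = (-1/57 + X)/(-221 + X) (P(X) = (X - 1/57)/(X - 221) = (-1/57 + X)/(-221 + X))
-31648 - P(128) = -31648 - (-1/57 + 128)/(-221 + 128) = -31648 - 7295/((-93)*57) = -31648 - (-1)*7295/(93*57) = -31648 - 1*(-7295/5301) = -31648 + 7295/5301 = -167758753/5301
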